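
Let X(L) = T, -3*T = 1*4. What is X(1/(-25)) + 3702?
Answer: 11102/3 ≈ 3700.7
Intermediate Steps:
T = -4/3 ≈ -1.3333
X(L) = -4/3
X(1/(-25)) + 3702 = -4/3 + 3702 = 11102/3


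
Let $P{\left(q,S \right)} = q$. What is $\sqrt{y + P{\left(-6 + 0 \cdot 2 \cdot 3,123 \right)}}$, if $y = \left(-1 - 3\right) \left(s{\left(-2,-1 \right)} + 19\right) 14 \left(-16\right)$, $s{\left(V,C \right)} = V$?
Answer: $\sqrt{15226} \approx 123.39$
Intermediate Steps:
$y = 15232$ ($y = \left(-1 - 3\right) \left(-2 + 19\right) 14 \left(-16\right) = \left(-4\right) 17 \cdot 14 \left(-16\right) = \left(-68\right) 14 \left(-16\right) = \left(-952\right) \left(-16\right) = 15232$)
$\sqrt{y + P{\left(-6 + 0 \cdot 2 \cdot 3,123 \right)}} = \sqrt{15232 - \left(6 + 0 \cdot 2 \cdot 3\right)} = \sqrt{15232 + \left(-6 + 0 \cdot 6\right)} = \sqrt{15232 + \left(-6 + 0\right)} = \sqrt{15232 - 6} = \sqrt{15226}$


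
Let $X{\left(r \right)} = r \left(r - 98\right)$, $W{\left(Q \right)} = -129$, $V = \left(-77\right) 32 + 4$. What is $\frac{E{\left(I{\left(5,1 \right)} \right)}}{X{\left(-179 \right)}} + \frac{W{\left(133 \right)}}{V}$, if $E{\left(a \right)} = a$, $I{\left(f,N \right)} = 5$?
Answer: $\frac{2136169}{40658060} \approx 0.05254$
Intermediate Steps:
$V = -2460$ ($V = -2464 + 4 = -2460$)
$X{\left(r \right)} = r \left(-98 + r\right)$
$\frac{E{\left(I{\left(5,1 \right)} \right)}}{X{\left(-179 \right)}} + \frac{W{\left(133 \right)}}{V} = \frac{5}{\left(-179\right) \left(-98 - 179\right)} - \frac{129}{-2460} = \frac{5}{\left(-179\right) \left(-277\right)} - - \frac{43}{820} = \frac{5}{49583} + \frac{43}{820} = \frac{2136169}{40658060}$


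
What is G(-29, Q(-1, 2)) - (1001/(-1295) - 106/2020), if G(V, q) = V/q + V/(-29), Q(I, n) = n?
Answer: -236824/18685 ≈ -12.675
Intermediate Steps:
G(V, q) = -V/29 + V/q (G(V, q) = V/q + V*(-1/29) = V/q - V/29 = -V/29 + V/q)
G(-29, Q(-1, 2)) - (1001/(-1295) - 106/2020) = (-1/29*(-29) - 29/2) - (1001/(-1295) - 106/2020) = (1 - 29*½) - (1001*(-1/1295) - 106*1/2020) = (1 - 29/2) - (-143/185 - 53/1010) = -27/2 - 1*(-30847/37370) = -27/2 + 30847/37370 = -236824/18685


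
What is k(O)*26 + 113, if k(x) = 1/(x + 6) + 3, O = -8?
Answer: 178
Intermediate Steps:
k(x) = 3 + 1/(6 + x) (k(x) = 1/(6 + x) + 3 = 3 + 1/(6 + x))
k(O)*26 + 113 = ((19 + 3*(-8))/(6 - 8))*26 + 113 = ((19 - 24)/(-2))*26 + 113 = -½*(-5)*26 + 113 = (5/2)*26 + 113 = 65 + 113 = 178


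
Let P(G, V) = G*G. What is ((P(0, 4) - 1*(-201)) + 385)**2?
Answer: 343396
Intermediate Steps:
P(G, V) = G**2
((P(0, 4) - 1*(-201)) + 385)**2 = ((0**2 - 1*(-201)) + 385)**2 = ((0 + 201) + 385)**2 = (201 + 385)**2 = 586**2 = 343396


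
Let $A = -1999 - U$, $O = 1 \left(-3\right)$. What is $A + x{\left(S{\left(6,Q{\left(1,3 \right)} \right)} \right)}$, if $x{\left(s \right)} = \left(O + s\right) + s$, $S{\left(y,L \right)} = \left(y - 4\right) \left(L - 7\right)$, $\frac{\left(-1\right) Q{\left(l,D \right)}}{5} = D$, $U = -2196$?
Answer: $106$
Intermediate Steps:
$O = -3$
$Q{\left(l,D \right)} = - 5 D$
$S{\left(y,L \right)} = \left(-7 + L\right) \left(-4 + y\right)$ ($S{\left(y,L \right)} = \left(-4 + y\right) \left(-7 + L\right) = \left(-7 + L\right) \left(-4 + y\right)$)
$x{\left(s \right)} = -3 + 2 s$ ($x{\left(s \right)} = \left(-3 + s\right) + s = -3 + 2 s$)
$A = 197$ ($A = -1999 - -2196 = -1999 + 2196 = 197$)
$A + x{\left(S{\left(6,Q{\left(1,3 \right)} \right)} \right)} = 197 + \left(-3 + 2 \left(28 - 42 - 4 \left(\left(-5\right) 3\right) + \left(-5\right) 3 \cdot 6\right)\right) = 197 + \left(-3 + 2 \left(28 - 42 - -60 - 90\right)\right) = 197 + \left(-3 + 2 \left(28 - 42 + 60 - 90\right)\right) = 197 + \left(-3 + 2 \left(-44\right)\right) = 197 - 91 = 106$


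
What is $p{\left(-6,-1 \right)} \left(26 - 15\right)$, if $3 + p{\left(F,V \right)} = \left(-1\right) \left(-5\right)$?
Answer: $22$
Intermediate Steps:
$p{\left(F,V \right)} = 2$ ($p{\left(F,V \right)} = -3 - -5 = -3 + 5 = 2$)
$p{\left(-6,-1 \right)} \left(26 - 15\right) = 2 \left(26 - 15\right) = 2 \cdot 11 = 22$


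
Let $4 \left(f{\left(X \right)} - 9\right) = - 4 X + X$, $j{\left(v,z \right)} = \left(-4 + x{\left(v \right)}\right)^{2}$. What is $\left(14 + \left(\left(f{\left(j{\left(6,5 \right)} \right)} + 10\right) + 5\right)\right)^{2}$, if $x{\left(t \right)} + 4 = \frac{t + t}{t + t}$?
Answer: $\frac{25}{16} \approx 1.5625$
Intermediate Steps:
$x{\left(t \right)} = -3$ ($x{\left(t \right)} = -4 + \frac{t + t}{t + t} = -4 + \frac{2 t}{2 t} = -4 + 2 t \frac{1}{2 t} = -4 + 1 = -3$)
$j{\left(v,z \right)} = 49$ ($j{\left(v,z \right)} = \left(-4 - 3\right)^{2} = \left(-7\right)^{2} = 49$)
$f{\left(X \right)} = 9 - \frac{3 X}{4}$ ($f{\left(X \right)} = 9 + \frac{- 4 X + X}{4} = 9 + \frac{\left(-3\right) X}{4} = 9 - \frac{3 X}{4}$)
$\left(14 + \left(\left(f{\left(j{\left(6,5 \right)} \right)} + 10\right) + 5\right)\right)^{2} = \left(14 + \left(\left(\left(9 - \frac{147}{4}\right) + 10\right) + 5\right)\right)^{2} = \left(14 + \left(\left(- \frac{111}{4} + 10\right) + 5\right)\right)^{2} = \left(14 + \left(- \frac{71}{4} + 5\right)\right)^{2} = \left(14 - \frac{51}{4}\right)^{2} = \left(\frac{5}{4}\right)^{2} = \frac{25}{16}$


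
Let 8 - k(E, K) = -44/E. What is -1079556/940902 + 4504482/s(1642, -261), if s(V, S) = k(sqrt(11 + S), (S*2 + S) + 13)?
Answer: 4647221975116/9252203 + 6519645*I*sqrt(10)/118 ≈ 5.0228e+5 + 1.7472e+5*I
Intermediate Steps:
k(E, K) = 8 + 44/E (k(E, K) = 8 - (-44)/E = 8 + 44/E)
s(V, S) = 8 + 44/sqrt(11 + S) (s(V, S) = 8 + 44/(sqrt(11 + S)) = 8 + 44/sqrt(11 + S))
-1079556/940902 + 4504482/s(1642, -261) = -1079556/940902 + 4504482/(8 + 44/sqrt(11 - 261)) = -1079556*1/940902 + 4504482/(8 + 44/sqrt(-250)) = -179926/156817 + 4504482/(8 + 44*(-I*sqrt(10)/50)) = -179926/156817 + 4504482/(8 - 22*I*sqrt(10)/25)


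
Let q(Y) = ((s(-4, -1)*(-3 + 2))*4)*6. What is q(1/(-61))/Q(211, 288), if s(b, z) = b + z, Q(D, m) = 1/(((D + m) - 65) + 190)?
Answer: 74880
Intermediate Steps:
Q(D, m) = 1/(125 + D + m) (Q(D, m) = 1/((-65 + D + m) + 190) = 1/(125 + D + m))
q(Y) = 120 (q(Y) = (((-4 - 1)*(-3 + 2))*4)*6 = (-5*(-1)*4)*6 = (5*4)*6 = 20*6 = 120)
q(1/(-61))/Q(211, 288) = 120/(1/(125 + 211 + 288)) = 120/(1/624) = 120*624 = 74880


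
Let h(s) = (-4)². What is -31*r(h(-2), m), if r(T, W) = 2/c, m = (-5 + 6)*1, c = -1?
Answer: 62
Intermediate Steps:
h(s) = 16
m = 1 (m = 1*1 = 1)
r(T, W) = -2 (r(T, W) = 2/(-1) = 2*(-1) = -2)
-31*r(h(-2), m) = -31*(-2) = 62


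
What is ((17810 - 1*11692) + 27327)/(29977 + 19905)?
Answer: 33445/49882 ≈ 0.67048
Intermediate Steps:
((17810 - 1*11692) + 27327)/(29977 + 19905) = ((17810 - 11692) + 27327)/49882 = (6118 + 27327)*(1/49882) = 33445*(1/49882) = 33445/49882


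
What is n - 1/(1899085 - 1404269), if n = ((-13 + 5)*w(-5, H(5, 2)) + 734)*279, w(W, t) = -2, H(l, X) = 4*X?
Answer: 103540247999/494816 ≈ 2.0925e+5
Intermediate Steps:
n = 209250 (n = ((-13 + 5)*(-2) + 734)*279 = (-8*(-2) + 734)*279 = (16 + 734)*279 = 750*279 = 209250)
n - 1/(1899085 - 1404269) = 209250 - 1/(1899085 - 1404269) = 209250 - 1/494816 = 103540247999/494816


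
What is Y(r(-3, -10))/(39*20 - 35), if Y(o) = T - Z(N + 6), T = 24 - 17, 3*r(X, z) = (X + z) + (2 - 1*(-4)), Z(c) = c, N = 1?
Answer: 0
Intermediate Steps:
r(X, z) = 2 + X/3 + z/3 (r(X, z) = ((X + z) + (2 - 1*(-4)))/3 = ((X + z) + (2 + 4))/3 = ((X + z) + 6)/3 = (6 + X + z)/3 = 2 + X/3 + z/3)
T = 7
Y(o) = 0 (Y(o) = 7 - (1 + 6) = 7 - 1*7 = 7 - 7 = 0)
Y(r(-3, -10))/(39*20 - 35) = 0/(39*20 - 35) = 0/(780 - 35) = 0/745 = 0*(1/745) = 0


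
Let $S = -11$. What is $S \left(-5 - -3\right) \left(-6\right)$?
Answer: $-132$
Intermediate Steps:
$S \left(-5 - -3\right) \left(-6\right) = - 11 \left(-5 - -3\right) \left(-6\right) = - 11 \left(-5 + 3\right) \left(-6\right) = \left(-11\right) \left(-2\right) \left(-6\right) = 22 \left(-6\right) = -132$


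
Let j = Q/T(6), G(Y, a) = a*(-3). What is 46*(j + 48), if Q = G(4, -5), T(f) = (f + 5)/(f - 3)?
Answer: 26358/11 ≈ 2396.2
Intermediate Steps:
T(f) = (5 + f)/(-3 + f)
G(Y, a) = -3*a
Q = 15 (Q = -3*(-5) = 15)
j = 45/11 (j = 15/(((5 + 6)/(-3 + 6))) = 15/((11/3)) = 15/(((⅓)*11)) = 15/(11/3) = 15*(3/11) = 45/11 ≈ 4.0909)
46*(j + 48) = 46*(45/11 + 48) = 46*(573/11) = 26358/11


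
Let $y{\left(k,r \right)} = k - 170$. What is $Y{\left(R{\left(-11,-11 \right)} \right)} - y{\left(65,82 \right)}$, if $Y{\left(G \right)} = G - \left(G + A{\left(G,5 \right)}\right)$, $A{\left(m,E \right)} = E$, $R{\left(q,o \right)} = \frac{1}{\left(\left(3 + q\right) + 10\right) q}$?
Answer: $100$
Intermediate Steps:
$R{\left(q,o \right)} = \frac{1}{q \left(13 + q\right)}$ ($R{\left(q,o \right)} = \frac{1}{\left(13 + q\right) q} = \frac{1}{q \left(13 + q\right)}$)
$y{\left(k,r \right)} = -170 + k$
$Y{\left(G \right)} = -5$ ($Y{\left(G \right)} = G - \left(G + 5\right) = G - \left(5 + G\right) = -5$)
$Y{\left(R{\left(-11,-11 \right)} \right)} - y{\left(65,82 \right)} = -5 - \left(-170 + 65\right) = -5 - -105 = -5 + 105 = 100$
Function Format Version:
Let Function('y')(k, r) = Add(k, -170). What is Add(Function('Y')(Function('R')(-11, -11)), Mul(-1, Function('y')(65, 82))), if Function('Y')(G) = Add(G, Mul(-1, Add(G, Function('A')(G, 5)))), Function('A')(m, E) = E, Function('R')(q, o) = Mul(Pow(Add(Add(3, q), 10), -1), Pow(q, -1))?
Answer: 100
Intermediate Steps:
Function('R')(q, o) = Mul(Pow(q, -1), Pow(Add(13, q), -1)) (Function('R')(q, o) = Mul(Pow(Add(13, q), -1), Pow(q, -1)) = Mul(Pow(q, -1), Pow(Add(13, q), -1)))
Function('y')(k, r) = Add(-170, k)
Function('Y')(G) = -5 (Function('Y')(G) = Add(G, Mul(-1, Add(G, 5))) = Add(G, Mul(-1, Add(5, G))) = Add(G, Add(-5, Mul(-1, G))) = -5)
Add(Function('Y')(Function('R')(-11, -11)), Mul(-1, Function('y')(65, 82))) = Add(-5, Mul(-1, Add(-170, 65))) = Add(-5, Mul(-1, -105)) = Add(-5, 105) = 100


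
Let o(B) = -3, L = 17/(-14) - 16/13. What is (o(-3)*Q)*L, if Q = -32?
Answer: -21360/91 ≈ -234.73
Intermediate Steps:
L = -445/182 (L = 17*(-1/14) - 16*1/13 = -17/14 - 16/13 = -445/182 ≈ -2.4451)
(o(-3)*Q)*L = -3*(-32)*(-445/182) = 96*(-445/182) = -21360/91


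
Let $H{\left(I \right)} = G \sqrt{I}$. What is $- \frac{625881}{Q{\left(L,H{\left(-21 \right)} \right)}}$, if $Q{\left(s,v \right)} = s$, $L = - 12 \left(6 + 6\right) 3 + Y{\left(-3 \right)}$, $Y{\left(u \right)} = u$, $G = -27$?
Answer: $\frac{208627}{145} \approx 1438.8$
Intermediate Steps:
$H{\left(I \right)} = - 27 \sqrt{I}$
$L = -435$ ($L = - 12 \left(6 + 6\right) 3 - 3 = - 12 \cdot 12 \cdot 3 - 3 = \left(-12\right) 36 - 3 = -432 - 3 = -435$)
$- \frac{625881}{Q{\left(L,H{\left(-21 \right)} \right)}} = - \frac{625881}{-435} = \left(-625881\right) \left(- \frac{1}{435}\right) = \frac{208627}{145}$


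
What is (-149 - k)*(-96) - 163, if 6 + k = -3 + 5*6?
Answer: 16157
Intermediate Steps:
k = 21 (k = -6 + (-3 + 5*6) = -6 + (-3 + 30) = -6 + 27 = 21)
(-149 - k)*(-96) - 163 = (-149 - 1*21)*(-96) - 163 = (-149 - 21)*(-96) - 163 = -170*(-96) - 163 = 16320 - 163 = 16157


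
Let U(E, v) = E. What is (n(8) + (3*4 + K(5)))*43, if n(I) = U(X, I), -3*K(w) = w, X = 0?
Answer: 1333/3 ≈ 444.33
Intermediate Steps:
K(w) = -w/3
n(I) = 0
(n(8) + (3*4 + K(5)))*43 = (0 + (3*4 - 1/3*5))*43 = (0 + (12 - 5/3))*43 = (0 + 31/3)*43 = (31/3)*43 = 1333/3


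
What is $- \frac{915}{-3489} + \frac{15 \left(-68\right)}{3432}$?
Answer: $- \frac{11625}{332618} \approx -0.03495$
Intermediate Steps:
$- \frac{915}{-3489} + \frac{15 \left(-68\right)}{3432} = \left(-915\right) \left(- \frac{1}{3489}\right) - \frac{85}{286} = \frac{305}{1163} - \frac{85}{286} = - \frac{11625}{332618}$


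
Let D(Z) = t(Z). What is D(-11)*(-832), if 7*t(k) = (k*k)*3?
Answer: -302016/7 ≈ -43145.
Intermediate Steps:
t(k) = 3*k²/7 (t(k) = ((k*k)*3)/7 = (k²*3)/7 = (3*k²)/7 = 3*k²/7)
D(Z) = 3*Z²/7
D(-11)*(-832) = ((3/7)*(-11)²)*(-832) = ((3/7)*121)*(-832) = (363/7)*(-832) = -302016/7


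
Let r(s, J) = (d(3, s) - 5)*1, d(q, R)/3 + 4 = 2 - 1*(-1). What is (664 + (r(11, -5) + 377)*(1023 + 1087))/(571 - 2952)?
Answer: -779254/2381 ≈ -327.28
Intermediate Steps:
d(q, R) = -3 (d(q, R) = -12 + 3*(2 - 1*(-1)) = -12 + 3*(2 + 1) = -12 + 3*3 = -12 + 9 = -3)
r(s, J) = -8 (r(s, J) = (-3 - 5)*1 = -8*1 = -8)
(664 + (r(11, -5) + 377)*(1023 + 1087))/(571 - 2952) = (664 + (-8 + 377)*(1023 + 1087))/(571 - 2952) = (664 + 369*2110)/(-2381) = (664 + 778590)*(-1/2381) = 779254*(-1/2381) = -779254/2381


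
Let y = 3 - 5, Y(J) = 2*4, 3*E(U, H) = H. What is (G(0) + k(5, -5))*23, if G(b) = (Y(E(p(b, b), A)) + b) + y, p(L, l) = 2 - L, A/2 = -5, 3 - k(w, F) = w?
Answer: 92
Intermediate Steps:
k(w, F) = 3 - w
A = -10 (A = 2*(-5) = -10)
E(U, H) = H/3
Y(J) = 8
y = -2
G(b) = 6 + b (G(b) = (8 + b) - 2 = 6 + b)
(G(0) + k(5, -5))*23 = ((6 + 0) + (3 - 1*5))*23 = (6 + (3 - 5))*23 = (6 - 2)*23 = 4*23 = 92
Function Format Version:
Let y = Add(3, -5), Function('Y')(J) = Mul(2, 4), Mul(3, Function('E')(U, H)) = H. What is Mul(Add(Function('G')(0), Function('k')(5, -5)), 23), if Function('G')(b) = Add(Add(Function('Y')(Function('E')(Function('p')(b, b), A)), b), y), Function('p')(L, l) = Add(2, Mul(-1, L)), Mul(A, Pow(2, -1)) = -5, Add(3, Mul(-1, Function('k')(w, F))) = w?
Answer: 92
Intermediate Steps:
Function('k')(w, F) = Add(3, Mul(-1, w))
A = -10 (A = Mul(2, -5) = -10)
Function('E')(U, H) = Mul(Rational(1, 3), H)
Function('Y')(J) = 8
y = -2
Function('G')(b) = Add(6, b) (Function('G')(b) = Add(Add(8, b), -2) = Add(6, b))
Mul(Add(Function('G')(0), Function('k')(5, -5)), 23) = Mul(Add(Add(6, 0), Add(3, Mul(-1, 5))), 23) = Mul(Add(6, Add(3, -5)), 23) = Mul(Add(6, -2), 23) = Mul(4, 23) = 92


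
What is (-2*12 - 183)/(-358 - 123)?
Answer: 207/481 ≈ 0.43035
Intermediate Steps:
(-2*12 - 183)/(-358 - 123) = (-24 - 183)/(-481) = -207*(-1/481) = 207/481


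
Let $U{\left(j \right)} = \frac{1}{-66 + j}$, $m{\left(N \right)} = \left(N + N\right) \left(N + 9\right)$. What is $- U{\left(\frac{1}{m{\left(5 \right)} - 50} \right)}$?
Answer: $\frac{90}{5939} \approx 0.015154$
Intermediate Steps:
$m{\left(N \right)} = 2 N \left(9 + N\right)$
$- U{\left(\frac{1}{m{\left(5 \right)} - 50} \right)} = - \frac{1}{-66 + \frac{1}{2 \cdot 5 \left(9 + 5\right) - 50}} = - \frac{1}{-66 + \frac{1}{2 \cdot 5 \cdot 14 - 50}} = - \frac{1}{-66 + \frac{1}{140 - 50}} = - \frac{1}{-66 + \frac{1}{90}} = - \frac{1}{- \frac{5939}{90}} = \left(-1\right) \left(- \frac{90}{5939}\right) = \frac{90}{5939}$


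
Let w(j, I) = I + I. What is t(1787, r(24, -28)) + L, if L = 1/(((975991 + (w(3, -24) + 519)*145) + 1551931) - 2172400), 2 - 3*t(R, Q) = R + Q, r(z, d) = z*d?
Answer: -157236106/423817 ≈ -371.00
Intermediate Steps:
w(j, I) = 2*I
r(z, d) = d*z
t(R, Q) = ⅔ - Q/3 - R/3 (t(R, Q) = ⅔ - (R + Q)/3 = ⅔ - (Q + R)/3 = ⅔ + (-Q/3 - R/3) = ⅔ - Q/3 - R/3)
L = 1/423817 (L = 1/(((975991 + (2*(-24) + 519)*145) + 1551931) - 2172400) = 1/(((975991 + (-48 + 519)*145) + 1551931) - 2172400) = 1/(((975991 + 471*145) + 1551931) - 2172400) = 1/(((975991 + 68295) + 1551931) - 2172400) = 1/((1044286 + 1551931) - 2172400) = 1/(2596217 - 2172400) = 1/423817 ≈ 2.3595e-6)
t(1787, r(24, -28)) + L = (⅔ - (-28)*24/3 - ⅓*1787) + 1/423817 = (⅔ - ⅓*(-672) - 1787/3) + 1/423817 = (⅔ + 224 - 1787/3) + 1/423817 = -371 + 1/423817 = -157236106/423817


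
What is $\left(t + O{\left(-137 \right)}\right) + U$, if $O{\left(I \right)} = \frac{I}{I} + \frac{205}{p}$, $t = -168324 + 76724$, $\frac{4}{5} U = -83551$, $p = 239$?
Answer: $- \frac{187411269}{956} \approx -1.9604 \cdot 10^{5}$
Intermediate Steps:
$U = - \frac{417755}{4}$ ($U = \frac{5}{4} \left(-83551\right) = - \frac{417755}{4} \approx -1.0444 \cdot 10^{5}$)
$t = -91600$
$O{\left(I \right)} = \frac{444}{239}$ ($O{\left(I \right)} = \frac{I}{I} + \frac{205}{239} = 1 + 205 \cdot \frac{1}{239} = 1 + \frac{205}{239} = \frac{444}{239}$)
$\left(t + O{\left(-137 \right)}\right) + U = \left(-91600 + \frac{444}{239}\right) - \frac{417755}{4} = - \frac{21891956}{239} - \frac{417755}{4} = - \frac{187411269}{956}$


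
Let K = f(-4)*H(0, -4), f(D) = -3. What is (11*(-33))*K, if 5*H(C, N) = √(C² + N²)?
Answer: 4356/5 ≈ 871.20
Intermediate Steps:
H(C, N) = √(C² + N²)/5
K = -12/5 (K = -3*√(0² + (-4)²)/5 = -3*√(0 + 16)/5 = -3*√16/5 = -3*4/5 = -3*⅘ = -12/5 ≈ -2.4000)
(11*(-33))*K = (11*(-33))*(-12/5) = -363*(-12/5) = 4356/5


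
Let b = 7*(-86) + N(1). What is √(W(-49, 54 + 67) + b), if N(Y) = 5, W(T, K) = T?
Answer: I*√646 ≈ 25.417*I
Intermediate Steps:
b = -597 (b = 7*(-86) + 5 = -602 + 5 = -597)
√(W(-49, 54 + 67) + b) = √(-49 - 597) = √(-646) = I*√646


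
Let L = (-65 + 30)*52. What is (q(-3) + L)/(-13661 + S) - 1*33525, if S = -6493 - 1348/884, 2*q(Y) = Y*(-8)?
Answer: -149332388207/4454371 ≈ -33525.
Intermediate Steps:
L = -1820 (L = -35*52 = -1820)
q(Y) = -4*Y (q(Y) = (Y*(-8))/2 = (-8*Y)/2 = -4*Y)
S = -1435290/221 (S = -6493 - 1348*1/884 = -6493 - 337/221 = -1435290/221 ≈ -6494.5)
(q(-3) + L)/(-13661 + S) - 1*33525 = (-4*(-3) - 1820)/(-13661 - 1435290/221) - 1*33525 = (12 - 1820)/(-4454371/221) - 33525 = -1808*(-221/4454371) - 33525 = 399568/4454371 - 33525 = -149332388207/4454371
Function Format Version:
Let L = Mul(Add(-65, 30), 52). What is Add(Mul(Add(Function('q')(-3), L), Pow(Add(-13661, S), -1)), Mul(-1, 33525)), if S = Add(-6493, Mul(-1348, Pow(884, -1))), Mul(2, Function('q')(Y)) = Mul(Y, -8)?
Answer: Rational(-149332388207, 4454371) ≈ -33525.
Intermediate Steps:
L = -1820 (L = Mul(-35, 52) = -1820)
Function('q')(Y) = Mul(-4, Y) (Function('q')(Y) = Mul(Rational(1, 2), Mul(Y, -8)) = Mul(Rational(1, 2), Mul(-8, Y)) = Mul(-4, Y))
S = Rational(-1435290, 221) (S = Add(-6493, Mul(-1348, Rational(1, 884))) = Add(-6493, Rational(-337, 221)) = Rational(-1435290, 221) ≈ -6494.5)
Add(Mul(Add(Function('q')(-3), L), Pow(Add(-13661, S), -1)), Mul(-1, 33525)) = Add(Mul(Add(Mul(-4, -3), -1820), Pow(Add(-13661, Rational(-1435290, 221)), -1)), Mul(-1, 33525)) = Add(Mul(Add(12, -1820), Pow(Rational(-4454371, 221), -1)), -33525) = Add(Mul(-1808, Rational(-221, 4454371)), -33525) = Add(Rational(399568, 4454371), -33525) = Rational(-149332388207, 4454371)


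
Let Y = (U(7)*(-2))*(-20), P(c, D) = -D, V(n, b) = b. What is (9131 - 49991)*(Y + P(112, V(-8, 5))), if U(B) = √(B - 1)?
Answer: 204300 - 1634400*√6 ≈ -3.7991e+6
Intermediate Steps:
U(B) = √(-1 + B)
Y = 40*√6 (Y = (√(-1 + 7)*(-2))*(-20) = (√6*(-2))*(-20) = -2*√6*(-20) = 40*√6 ≈ 97.980)
(9131 - 49991)*(Y + P(112, V(-8, 5))) = (9131 - 49991)*(40*√6 - 1*5) = -40860*(40*√6 - 5) = -40860*(-5 + 40*√6) = 204300 - 1634400*√6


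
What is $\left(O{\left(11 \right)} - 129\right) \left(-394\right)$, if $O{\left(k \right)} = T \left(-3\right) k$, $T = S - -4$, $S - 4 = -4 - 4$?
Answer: $50826$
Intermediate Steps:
$S = -4$ ($S = 4 - 8 = -4$)
$T = 0$ ($T = -4 - -4 = -4 + 4 = 0$)
$O{\left(k \right)} = 0$ ($O{\left(k \right)} = 0 \left(-3\right) k = 0 k = 0$)
$\left(O{\left(11 \right)} - 129\right) \left(-394\right) = \left(0 - 129\right) \left(-394\right) = \left(-129\right) \left(-394\right) = 50826$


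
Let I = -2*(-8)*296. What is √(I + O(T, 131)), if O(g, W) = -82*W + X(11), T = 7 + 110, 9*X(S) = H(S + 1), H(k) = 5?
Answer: I*√54049/3 ≈ 77.495*I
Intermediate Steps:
X(S) = 5/9 (X(S) = (⅑)*5 = 5/9)
T = 117
O(g, W) = 5/9 - 82*W (O(g, W) = -82*W + 5/9 = 5/9 - 82*W)
I = 4736 (I = 16*296 = 4736)
√(I + O(T, 131)) = √(4736 + (5/9 - 82*131)) = √(4736 + (5/9 - 10742)) = √(4736 - 96673/9) = √(-54049/9) = I*√54049/3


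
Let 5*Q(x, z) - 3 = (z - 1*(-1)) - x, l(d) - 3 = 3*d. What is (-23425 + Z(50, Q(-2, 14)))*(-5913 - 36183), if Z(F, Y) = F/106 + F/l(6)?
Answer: 365798103200/371 ≈ 9.8598e+8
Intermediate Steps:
l(d) = 3 + 3*d
Q(x, z) = ⅘ - x/5 + z/5 (Q(x, z) = ⅗ + ((z - 1*(-1)) - x)/5 = ⅗ + ((z + 1) - x)/5 = ⅗ + ((1 + z) - x)/5 = ⅗ + (1 + z - x)/5 = ⅗ + (⅕ - x/5 + z/5) = ⅘ - x/5 + z/5)
Z(F, Y) = 127*F/2226 (Z(F, Y) = F/106 + F/(3 + 3*6) = F*(1/106) + F/(3 + 18) = F/106 + F/21 = 127*F/2226)
(-23425 + Z(50, Q(-2, 14)))*(-5913 - 36183) = (-23425 + (127/2226)*50)*(-5913 - 36183) = (-23425 + 3175/1113)*(-42096) = -26068850/1113*(-42096) = 365798103200/371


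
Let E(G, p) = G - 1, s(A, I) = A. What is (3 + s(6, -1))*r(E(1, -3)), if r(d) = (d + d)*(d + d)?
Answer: 0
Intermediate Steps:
E(G, p) = -1 + G
r(d) = 4*d**2 (r(d) = (2*d)*(2*d) = 4*d**2)
(3 + s(6, -1))*r(E(1, -3)) = (3 + 6)*(4*(-1 + 1)**2) = 9*(4*0**2) = 9*(4*0) = 9*0 = 0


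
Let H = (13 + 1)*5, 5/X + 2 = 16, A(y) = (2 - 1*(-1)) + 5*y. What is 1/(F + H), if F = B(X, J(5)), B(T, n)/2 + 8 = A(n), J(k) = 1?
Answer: 1/70 ≈ 0.014286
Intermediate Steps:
A(y) = 3 + 5*y (A(y) = (2 + 1) + 5*y = 3 + 5*y)
X = 5/14 (X = 5/(-2 + 16) = 5/14 ≈ 0.35714)
H = 70 (H = 14*5 = 70)
B(T, n) = -10 + 10*n (B(T, n) = -16 + 2*(3 + 5*n) = -16 + (6 + 10*n) = -10 + 10*n)
F = 0 (F = -10 + 10*1 = -10 + 10 = 0)
1/(F + H) = 1/(0 + 70) = 1/70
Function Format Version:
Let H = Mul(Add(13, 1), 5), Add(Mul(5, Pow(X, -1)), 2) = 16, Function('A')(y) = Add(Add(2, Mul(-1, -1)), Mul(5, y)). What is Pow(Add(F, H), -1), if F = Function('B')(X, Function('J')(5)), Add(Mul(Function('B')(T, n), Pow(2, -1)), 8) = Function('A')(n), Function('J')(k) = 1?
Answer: Rational(1, 70) ≈ 0.014286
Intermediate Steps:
Function('A')(y) = Add(3, Mul(5, y)) (Function('A')(y) = Add(Add(2, 1), Mul(5, y)) = Add(3, Mul(5, y)))
X = Rational(5, 14) (X = Mul(5, Pow(Add(-2, 16), -1)) = Mul(5, Pow(14, -1)) = Mul(5, Rational(1, 14)) = Rational(5, 14) ≈ 0.35714)
H = 70 (H = Mul(14, 5) = 70)
Function('B')(T, n) = Add(-10, Mul(10, n)) (Function('B')(T, n) = Add(-16, Mul(2, Add(3, Mul(5, n)))) = Add(-16, Add(6, Mul(10, n))) = Add(-10, Mul(10, n)))
F = 0 (F = Add(-10, Mul(10, 1)) = Add(-10, 10) = 0)
Pow(Add(F, H), -1) = Pow(Add(0, 70), -1) = Pow(70, -1) = Rational(1, 70)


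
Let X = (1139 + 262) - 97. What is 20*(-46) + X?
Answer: 384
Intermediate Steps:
X = 1304 (X = 1401 - 97 = 1304)
20*(-46) + X = 20*(-46) + 1304 = -920 + 1304 = 384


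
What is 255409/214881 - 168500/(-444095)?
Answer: 29926661671/19085515539 ≈ 1.5680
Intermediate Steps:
255409/214881 - 168500/(-444095) = 255409*(1/214881) - 168500*(-1/444095) = 255409/214881 + 33700/88819 = 29926661671/19085515539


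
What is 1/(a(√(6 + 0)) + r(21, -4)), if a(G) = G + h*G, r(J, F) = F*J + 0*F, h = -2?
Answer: -14/1175 + √6/7050 ≈ -0.011567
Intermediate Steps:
r(J, F) = F*J (r(J, F) = F*J + 0 = F*J)
a(G) = -G (a(G) = G - 2*G = -G)
1/(a(√(6 + 0)) + r(21, -4)) = 1/(-√(6 + 0) - 4*21) = 1/(-√6 - 84) = 1/(-84 - √6)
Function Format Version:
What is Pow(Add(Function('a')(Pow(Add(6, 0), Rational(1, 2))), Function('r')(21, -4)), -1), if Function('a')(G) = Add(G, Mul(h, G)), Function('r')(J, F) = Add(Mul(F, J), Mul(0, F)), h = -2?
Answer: Add(Rational(-14, 1175), Mul(Rational(1, 7050), Pow(6, Rational(1, 2)))) ≈ -0.011567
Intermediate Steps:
Function('r')(J, F) = Mul(F, J) (Function('r')(J, F) = Add(Mul(F, J), 0) = Mul(F, J))
Function('a')(G) = Mul(-1, G) (Function('a')(G) = Add(G, Mul(-2, G)) = Mul(-1, G))
Pow(Add(Function('a')(Pow(Add(6, 0), Rational(1, 2))), Function('r')(21, -4)), -1) = Pow(Add(Mul(-1, Pow(Add(6, 0), Rational(1, 2))), Mul(-4, 21)), -1) = Pow(Add(Mul(-1, Pow(6, Rational(1, 2))), -84), -1) = Pow(Add(-84, Mul(-1, Pow(6, Rational(1, 2)))), -1)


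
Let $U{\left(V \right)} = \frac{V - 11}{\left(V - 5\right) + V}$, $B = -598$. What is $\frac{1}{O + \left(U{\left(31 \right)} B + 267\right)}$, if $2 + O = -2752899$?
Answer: $- \frac{57}{156912098} \approx -3.6326 \cdot 10^{-7}$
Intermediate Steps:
$O = -2752901$ ($O = -2 - 2752899 = -2752901$)
$U{\left(V \right)} = \frac{-11 + V}{-5 + 2 V}$ ($U{\left(V \right)} = \frac{-11 + V}{\left(-5 + V\right) + V} = \frac{-11 + V}{-5 + 2 V}$)
$\frac{1}{O + \left(U{\left(31 \right)} B + 267\right)} = \frac{1}{-2752901 + \left(\frac{-11 + 31}{-5 + 2 \cdot 31} \left(-598\right) + 267\right)} = \frac{1}{-2752901 + \left(\frac{1}{-5 + 62} \cdot 20 \left(-598\right) + 267\right)} = \frac{1}{-2752901 + \left(\frac{1}{57} \cdot 20 \left(-598\right) + 267\right)} = \frac{1}{-2752901 + \left(\frac{20}{57} \left(-598\right) + 267\right)} = \frac{1}{-2752901 + \left(- \frac{11960}{57} + 267\right)} = \frac{1}{-2752901 + \frac{3259}{57}} = \frac{1}{- \frac{156912098}{57}} = - \frac{57}{156912098}$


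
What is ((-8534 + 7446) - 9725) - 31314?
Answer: -42127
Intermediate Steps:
((-8534 + 7446) - 9725) - 31314 = (-1088 - 9725) - 31314 = -10813 - 31314 = -42127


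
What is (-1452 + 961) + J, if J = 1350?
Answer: 859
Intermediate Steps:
(-1452 + 961) + J = (-1452 + 961) + 1350 = -491 + 1350 = 859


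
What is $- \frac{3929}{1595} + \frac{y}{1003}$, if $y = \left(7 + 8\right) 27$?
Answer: $- \frac{3294812}{1599785} \approx -2.0595$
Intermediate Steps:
$y = 405$ ($y = 15 \cdot 27 = 405$)
$- \frac{3929}{1595} + \frac{y}{1003} = - \frac{3929}{1595} + \frac{405}{1003} = - \frac{3294812}{1599785}$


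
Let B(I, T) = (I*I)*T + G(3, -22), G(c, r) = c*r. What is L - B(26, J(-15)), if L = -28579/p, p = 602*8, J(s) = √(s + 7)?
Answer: 289277/4816 - 1352*I*√2 ≈ 60.066 - 1912.0*I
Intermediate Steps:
J(s) = √(7 + s)
p = 4816
B(I, T) = -66 + T*I² (B(I, T) = (I*I)*T + 3*(-22) = I²*T - 66 = T*I² - 66 = -66 + T*I²)
L = -28579/4816 ≈ -5.9342
L - B(26, J(-15)) = -28579/4816 - (-66 + √(7 - 15)*26²) = -28579/4816 - (-66 + √(-8)*676) = -28579/4816 - (-66 + (2*I*√2)*676) = -28579/4816 - (-66 + 1352*I*√2) = -28579/4816 + (66 - 1352*I*√2) = 289277/4816 - 1352*I*√2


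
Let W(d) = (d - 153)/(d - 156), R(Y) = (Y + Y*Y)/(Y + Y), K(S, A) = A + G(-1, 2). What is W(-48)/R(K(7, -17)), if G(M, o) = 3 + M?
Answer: -67/476 ≈ -0.14076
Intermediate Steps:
K(S, A) = 2 + A (K(S, A) = A + (3 - 1) = A + 2 = 2 + A)
R(Y) = (Y + Y²)/(2*Y) (R(Y) = (Y + Y²)/((2*Y)) = (Y + Y²)*(1/(2*Y)) = (Y + Y²)/(2*Y))
W(d) = (-153 + d)/(-156 + d)
W(-48)/R(K(7, -17)) = ((-153 - 48)/(-156 - 48))/(½ + (2 - 17)/2) = (-201/(-204))/(½ + (½)*(-15)) = (-1/204*(-201))/(½ - 15/2) = (67/68)/(-7) = (67/68)*(-⅐) = -67/476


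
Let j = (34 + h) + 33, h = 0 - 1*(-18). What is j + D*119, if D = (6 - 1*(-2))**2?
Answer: 7701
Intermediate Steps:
h = 18 (h = 0 + 18 = 18)
D = 64 (D = (6 + 2)**2 = 8**2 = 64)
j = 85 (j = (34 + 18) + 33 = 52 + 33 = 85)
j + D*119 = 85 + 64*119 = 85 + 7616 = 7701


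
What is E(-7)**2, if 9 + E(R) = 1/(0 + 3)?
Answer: 676/9 ≈ 75.111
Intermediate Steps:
E(R) = -26/3 (E(R) = -9 + 1/(0 + 3) = -9 + 1/3 = -26/3)
E(-7)**2 = (-26/3)**2 = 676/9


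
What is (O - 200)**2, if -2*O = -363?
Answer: 1369/4 ≈ 342.25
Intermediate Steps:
O = 363/2 (O = -1/2*(-363) = 363/2 ≈ 181.50)
(O - 200)**2 = (363/2 - 200)**2 = (-37/2)**2 = 1369/4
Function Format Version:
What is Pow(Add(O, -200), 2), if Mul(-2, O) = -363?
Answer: Rational(1369, 4) ≈ 342.25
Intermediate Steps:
O = Rational(363, 2) (O = Mul(Rational(-1, 2), -363) = Rational(363, 2) ≈ 181.50)
Pow(Add(O, -200), 2) = Pow(Add(Rational(363, 2), -200), 2) = Pow(Rational(-37, 2), 2) = Rational(1369, 4)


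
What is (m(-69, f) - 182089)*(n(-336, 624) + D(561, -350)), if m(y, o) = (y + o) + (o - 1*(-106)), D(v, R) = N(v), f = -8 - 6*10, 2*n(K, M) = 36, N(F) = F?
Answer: -105486852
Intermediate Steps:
n(K, M) = 18 (n(K, M) = (½)*36 = 18)
f = -68 (f = -8 - 60 = -68)
D(v, R) = v
m(y, o) = 106 + y + 2*o (m(y, o) = (o + y) + (o + 106) = (o + y) + (106 + o) = 106 + y + 2*o)
(m(-69, f) - 182089)*(n(-336, 624) + D(561, -350)) = ((106 - 69 + 2*(-68)) - 182089)*(18 + 561) = ((106 - 69 - 136) - 182089)*579 = (-99 - 182089)*579 = -182188*579 = -105486852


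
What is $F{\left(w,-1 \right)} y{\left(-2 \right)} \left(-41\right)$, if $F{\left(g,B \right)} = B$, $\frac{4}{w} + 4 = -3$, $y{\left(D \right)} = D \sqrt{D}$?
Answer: $- 82 i \sqrt{2} \approx - 115.97 i$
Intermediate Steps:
$y{\left(D \right)} = D^{\frac{3}{2}}$
$w = - \frac{4}{7}$ ($w = \frac{4}{-4 - 3} = \frac{4}{-7} = 4 \left(- \frac{1}{7}\right) = - \frac{4}{7} \approx -0.57143$)
$F{\left(w,-1 \right)} y{\left(-2 \right)} \left(-41\right) = - \left(-2\right)^{\frac{3}{2}} \left(-41\right) = - \left(-2\right) i \sqrt{2} \left(-41\right) = 2 i \sqrt{2} \left(-41\right) = - 82 i \sqrt{2}$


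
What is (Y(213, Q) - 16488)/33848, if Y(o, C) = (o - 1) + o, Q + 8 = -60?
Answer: -16063/33848 ≈ -0.47456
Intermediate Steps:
Q = -68 (Q = -8 - 60 = -68)
Y(o, C) = -1 + 2*o (Y(o, C) = (-1 + o) + o = -1 + 2*o)
(Y(213, Q) - 16488)/33848 = ((-1 + 2*213) - 16488)/33848 = ((-1 + 426) - 16488)*(1/33848) = (425 - 16488)*(1/33848) = -16063*1/33848 = -16063/33848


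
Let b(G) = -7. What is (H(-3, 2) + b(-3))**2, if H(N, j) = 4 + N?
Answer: 36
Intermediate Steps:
(H(-3, 2) + b(-3))**2 = ((4 - 3) - 7)**2 = (1 - 7)**2 = (-6)**2 = 36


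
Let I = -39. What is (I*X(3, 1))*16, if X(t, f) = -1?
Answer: 624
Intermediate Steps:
(I*X(3, 1))*16 = -39*(-1)*16 = 39*16 = 624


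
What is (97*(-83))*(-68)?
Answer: 547468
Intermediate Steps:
(97*(-83))*(-68) = -8051*(-68) = 547468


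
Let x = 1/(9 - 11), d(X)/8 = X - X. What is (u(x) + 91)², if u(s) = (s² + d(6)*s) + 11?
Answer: 167281/16 ≈ 10455.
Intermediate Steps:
d(X) = 0 (d(X) = 8*(X - X) = 8*0 = 0)
x = -½ (x = 1/(-2) = -½ ≈ -0.50000)
u(s) = 11 + s² (u(s) = (s² + 0*s) + 11 = (s² + 0) + 11 = s² + 11 = 11 + s²)
(u(x) + 91)² = ((11 + (-½)²) + 91)² = ((11 + ¼) + 91)² = (45/4 + 91)² = (409/4)² = 167281/16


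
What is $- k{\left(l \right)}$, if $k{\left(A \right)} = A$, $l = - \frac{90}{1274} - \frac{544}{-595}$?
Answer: $- \frac{2687}{3185} \approx -0.84364$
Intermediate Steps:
$l = \frac{2687}{3185}$ ($l = \left(-90\right) \frac{1}{1274} - - \frac{32}{35} = - \frac{45}{637} + \frac{32}{35} = \frac{2687}{3185} \approx 0.84364$)
$- k{\left(l \right)} = \left(-1\right) \frac{2687}{3185} = - \frac{2687}{3185}$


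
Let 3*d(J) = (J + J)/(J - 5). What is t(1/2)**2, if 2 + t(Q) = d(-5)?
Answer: 25/9 ≈ 2.7778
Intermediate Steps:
d(J) = 2*J/(3*(-5 + J)) (d(J) = ((J + J)/(J - 5))/3 = ((2*J)/(-5 + J))/3 = (2*J/(-5 + J))/3 = 2*J/(3*(-5 + J)))
t(Q) = -5/3 (t(Q) = -2 + (2/3)*(-5)/(-5 - 5) = -2 + (2/3)*(-5)/(-10) = -2 + (2/3)*(-5)*(-1/10) = -2 + 1/3 = -5/3)
t(1/2)**2 = (-5/3)**2 = 25/9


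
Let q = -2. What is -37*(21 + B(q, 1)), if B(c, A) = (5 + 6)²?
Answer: -5254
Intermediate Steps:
B(c, A) = 121 (B(c, A) = 11² = 121)
-37*(21 + B(q, 1)) = -37*(21 + 121) = -37*142 = -5254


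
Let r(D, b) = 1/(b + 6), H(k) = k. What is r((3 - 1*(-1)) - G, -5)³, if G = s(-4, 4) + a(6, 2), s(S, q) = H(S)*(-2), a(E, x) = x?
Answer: 1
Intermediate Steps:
s(S, q) = -2*S (s(S, q) = S*(-2) = -2*S)
G = 10 (G = -2*(-4) + 2 = 8 + 2 = 10)
r(D, b) = 1/(6 + b)
r((3 - 1*(-1)) - G, -5)³ = (1/(6 - 5))³ = (1/1)³ = 1³ = 1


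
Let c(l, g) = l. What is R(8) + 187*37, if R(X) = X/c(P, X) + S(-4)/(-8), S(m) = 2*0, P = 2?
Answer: 6923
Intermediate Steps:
S(m) = 0
R(X) = X/2 (R(X) = X/2 + 0/(-8) = X*(1/2) + 0*(-1/8) = X/2 + 0 = X/2)
R(8) + 187*37 = (1/2)*8 + 187*37 = 4 + 6919 = 6923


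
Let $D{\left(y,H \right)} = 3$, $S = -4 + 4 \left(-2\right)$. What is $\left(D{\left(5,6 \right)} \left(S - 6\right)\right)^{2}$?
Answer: $2916$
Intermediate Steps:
$S = -12$ ($S = -4 - 8 = -12$)
$\left(D{\left(5,6 \right)} \left(S - 6\right)\right)^{2} = \left(3 \left(-12 - 6\right)\right)^{2} = \left(3 \left(-18\right)\right)^{2} = \left(-54\right)^{2} = 2916$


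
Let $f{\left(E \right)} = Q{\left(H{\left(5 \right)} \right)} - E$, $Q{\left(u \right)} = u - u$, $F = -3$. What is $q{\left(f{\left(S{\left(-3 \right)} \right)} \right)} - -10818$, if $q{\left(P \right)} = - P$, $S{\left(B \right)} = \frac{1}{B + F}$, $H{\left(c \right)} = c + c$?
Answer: $\frac{64907}{6} \approx 10818.0$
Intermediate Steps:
$H{\left(c \right)} = 2 c$
$Q{\left(u \right)} = 0$
$S{\left(B \right)} = \frac{1}{-3 + B}$ ($S{\left(B \right)} = \frac{1}{B - 3} = \frac{1}{-3 + B}$)
$f{\left(E \right)} = - E$ ($f{\left(E \right)} = 0 - E = - E$)
$q{\left(f{\left(S{\left(-3 \right)} \right)} \right)} - -10818 = - \frac{-1}{-3 - 3} - -10818 = - \frac{-1}{-6} + 10818 = - \frac{\left(-1\right) \left(-1\right)}{6} + 10818 = \left(-1\right) \frac{1}{6} + 10818 = - \frac{1}{6} + 10818 = \frac{64907}{6}$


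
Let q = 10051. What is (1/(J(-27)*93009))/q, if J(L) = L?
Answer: -1/25240503393 ≈ -3.9619e-11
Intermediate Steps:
(1/(J(-27)*93009))/q = (1/(-27*93009))/10051 = -1/27*1/93009*(1/10051) = -1/2511243*1/10051 = -1/25240503393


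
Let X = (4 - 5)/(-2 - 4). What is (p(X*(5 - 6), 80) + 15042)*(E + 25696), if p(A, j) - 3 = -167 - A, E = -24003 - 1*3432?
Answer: -155238791/6 ≈ -2.5873e+7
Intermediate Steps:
E = -27435 (E = -24003 - 3432 = -27435)
X = 1/6 (X = -1/(-6) = -1*(-1/6) = 1/6 ≈ 0.16667)
p(A, j) = -164 - A (p(A, j) = 3 + (-167 - A) = -164 - A)
(p(X*(5 - 6), 80) + 15042)*(E + 25696) = ((-164 - (5 - 6)/6) + 15042)*(-27435 + 25696) = ((-164 - (-1)/6) + 15042)*(-1739) = ((-164 - 1*(-1/6)) + 15042)*(-1739) = ((-164 + 1/6) + 15042)*(-1739) = (-983/6 + 15042)*(-1739) = (89269/6)*(-1739) = -155238791/6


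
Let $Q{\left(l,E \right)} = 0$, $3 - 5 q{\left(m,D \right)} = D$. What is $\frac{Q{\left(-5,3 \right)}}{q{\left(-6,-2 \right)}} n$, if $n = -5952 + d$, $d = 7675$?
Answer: $0$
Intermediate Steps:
$q{\left(m,D \right)} = \frac{3}{5} - \frac{D}{5}$
$n = 1723$ ($n = -5952 + 7675 = 1723$)
$\frac{Q{\left(-5,3 \right)}}{q{\left(-6,-2 \right)}} n = \frac{0}{\frac{3}{5} - - \frac{2}{5}} \cdot 1723 = \frac{0}{\frac{3}{5} + \frac{2}{5}} \cdot 1723 = \frac{0}{1} \cdot 1723 = 0 \cdot 1 \cdot 1723 = 0 \cdot 1723 = 0$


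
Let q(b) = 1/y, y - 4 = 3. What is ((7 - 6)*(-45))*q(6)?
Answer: -45/7 ≈ -6.4286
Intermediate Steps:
y = 7 (y = 4 + 3 = 7)
q(b) = ⅐ (q(b) = 1/7 = ⅐)
((7 - 6)*(-45))*q(6) = ((7 - 6)*(-45))*(⅐) = (1*(-45))*(⅐) = -45*⅐ = -45/7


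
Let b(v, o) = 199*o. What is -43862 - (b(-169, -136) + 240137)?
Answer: -256935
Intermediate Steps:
-43862 - (b(-169, -136) + 240137) = -43862 - (199*(-136) + 240137) = -43862 - (-27064 + 240137) = -43862 - 1*213073 = -43862 - 213073 = -256935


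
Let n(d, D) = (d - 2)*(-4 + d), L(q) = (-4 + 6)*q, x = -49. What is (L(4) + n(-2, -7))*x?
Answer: -1568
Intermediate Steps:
L(q) = 2*q
n(d, D) = (-4 + d)*(-2 + d) (n(d, D) = (-2 + d)*(-4 + d) = (-4 + d)*(-2 + d))
(L(4) + n(-2, -7))*x = (2*4 + (8 + (-2)² - 6*(-2)))*(-49) = (8 + (8 + 4 + 12))*(-49) = (8 + 24)*(-49) = 32*(-49) = -1568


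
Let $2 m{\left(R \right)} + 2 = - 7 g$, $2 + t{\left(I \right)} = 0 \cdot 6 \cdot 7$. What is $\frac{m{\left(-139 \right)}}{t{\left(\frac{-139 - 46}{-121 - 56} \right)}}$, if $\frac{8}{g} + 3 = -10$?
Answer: $- \frac{15}{26} \approx -0.57692$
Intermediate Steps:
$g = - \frac{8}{13}$ ($g = \frac{8}{-3 - 10} = \frac{8}{-13} = 8 \left(- \frac{1}{13}\right) = - \frac{8}{13} \approx -0.61539$)
$t{\left(I \right)} = -2$ ($t{\left(I \right)} = -2 + 0 \cdot 6 \cdot 7 = -2 + 0 \cdot 7 = -2 + 0 = -2$)
$m{\left(R \right)} = \frac{15}{13}$ ($m{\left(R \right)} = -1 + \frac{\left(-7\right) \left(- \frac{8}{13}\right)}{2} = -1 + \frac{1}{2} \cdot \frac{56}{13} = -1 + \frac{28}{13} = \frac{15}{13}$)
$\frac{m{\left(-139 \right)}}{t{\left(\frac{-139 - 46}{-121 - 56} \right)}} = \frac{15}{13 \left(-2\right)} = \frac{15}{13} \left(- \frac{1}{2}\right) = - \frac{15}{26}$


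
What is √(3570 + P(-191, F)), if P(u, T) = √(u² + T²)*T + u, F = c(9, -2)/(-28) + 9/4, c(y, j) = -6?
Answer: √(2649136 + 69*√28605865)/28 ≈ 62.046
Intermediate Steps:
F = 69/28 (F = -6/(-28) + 9/4 = -6*(-1/28) + 9*(¼) = 3/14 + 9/4 = 69/28 ≈ 2.4643)
P(u, T) = u + T*√(T² + u²) (P(u, T) = √(T² + u²)*T + u = T*√(T² + u²) + u = u + T*√(T² + u²))
√(3570 + P(-191, F)) = √(3570 + (-191 + 69*√((69/28)² + (-191)²)/28)) = √(3570 + (-191 + 69*√(4761/784 + 36481)/28)) = √(3570 + (-191 + 69*√(28605865/784)/28)) = √(3570 + (-191 + 69*(√28605865/28)/28)) = √(3570 + (-191 + 69*√28605865/784)) = √(3379 + 69*√28605865/784)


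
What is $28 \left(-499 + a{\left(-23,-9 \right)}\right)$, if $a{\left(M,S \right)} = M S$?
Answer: $-8176$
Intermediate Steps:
$28 \left(-499 + a{\left(-23,-9 \right)}\right) = 28 \left(-499 - -207\right) = 28 \left(-499 + 207\right) = 28 \left(-292\right) = -8176$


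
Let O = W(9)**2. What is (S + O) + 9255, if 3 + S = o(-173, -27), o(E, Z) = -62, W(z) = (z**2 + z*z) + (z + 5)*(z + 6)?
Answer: 147574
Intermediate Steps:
W(z) = 2*z**2 + (5 + z)*(6 + z) (W(z) = (z**2 + z**2) + (5 + z)*(6 + z) = 2*z**2 + (5 + z)*(6 + z))
S = -65 (S = -3 - 62 = -65)
O = 138384 (O = (30 + 3*9**2 + 11*9)**2 = (30 + 3*81 + 99)**2 = (30 + 243 + 99)**2 = 372**2 = 138384)
(S + O) + 9255 = (-65 + 138384) + 9255 = 138319 + 9255 = 147574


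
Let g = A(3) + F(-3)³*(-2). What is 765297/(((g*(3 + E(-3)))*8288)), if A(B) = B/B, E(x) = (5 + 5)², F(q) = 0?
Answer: 765297/853664 ≈ 0.89649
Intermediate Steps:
E(x) = 100 (E(x) = 10² = 100)
A(B) = 1
g = 1 (g = 1 + 0³*(-2) = 1 + 0*(-2) = 1 + 0 = 1)
765297/(((g*(3 + E(-3)))*8288)) = 765297/(((1*(3 + 100))*8288)) = 765297/(((1*103)*8288)) = 765297/((103*8288)) = 765297/853664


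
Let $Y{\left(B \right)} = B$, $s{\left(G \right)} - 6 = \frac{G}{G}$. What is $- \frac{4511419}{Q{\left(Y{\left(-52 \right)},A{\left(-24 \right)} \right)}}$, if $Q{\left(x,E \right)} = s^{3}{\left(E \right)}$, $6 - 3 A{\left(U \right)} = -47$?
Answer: $- \frac{4511419}{343} \approx -13153.0$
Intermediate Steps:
$A{\left(U \right)} = \frac{53}{3}$ ($A{\left(U \right)} = 2 - - \frac{47}{3} = 2 + \frac{47}{3} = \frac{53}{3}$)
$s{\left(G \right)} = 7$ ($s{\left(G \right)} = 6 + \frac{G}{G} = 6 + 1 = 7$)
$Q{\left(x,E \right)} = 343$ ($Q{\left(x,E \right)} = 7^{3} = 343$)
$- \frac{4511419}{Q{\left(Y{\left(-52 \right)},A{\left(-24 \right)} \right)}} = - \frac{4511419}{343}$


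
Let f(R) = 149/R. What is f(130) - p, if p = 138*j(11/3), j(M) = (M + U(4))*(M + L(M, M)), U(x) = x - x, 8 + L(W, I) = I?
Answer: 132007/390 ≈ 338.48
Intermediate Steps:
L(W, I) = -8 + I
U(x) = 0
j(M) = M*(-8 + 2*M) (j(M) = (M + 0)*(M + (-8 + M)) = M*(-8 + 2*M))
p = -1012/3 (p = 138*(2*(11/3)*(-4 + 11/3)) = 138*(2*(11/3)*(-⅓)) = 138*(-22/9) = -1012/3 ≈ -337.33)
f(130) - p = 149/130 - 1*(-1012/3) = 149*(1/130) + 1012/3 = 149/130 + 1012/3 = 132007/390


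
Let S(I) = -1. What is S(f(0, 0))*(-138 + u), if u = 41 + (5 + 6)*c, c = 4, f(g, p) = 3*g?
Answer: 53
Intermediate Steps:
u = 85 (u = 41 + (5 + 6)*4 = 41 + 11*4 = 41 + 44 = 85)
S(f(0, 0))*(-138 + u) = -(-138 + 85) = -1*(-53) = 53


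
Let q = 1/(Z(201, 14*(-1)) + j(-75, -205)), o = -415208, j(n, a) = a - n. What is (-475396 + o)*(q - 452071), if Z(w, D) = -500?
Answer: 14091568480418/35 ≈ 4.0262e+11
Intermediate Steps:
q = -1/630 (q = 1/(-500 + (-205 - 1*(-75))) = 1/(-500 + (-205 + 75)) = 1/(-500 - 130) = 1/(-630) = -1/630 ≈ -0.0015873)
(-475396 + o)*(q - 452071) = (-475396 - 415208)*(-1/630 - 452071) = -890604*(-284804731/630) = 14091568480418/35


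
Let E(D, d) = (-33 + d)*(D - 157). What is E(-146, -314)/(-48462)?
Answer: -35047/16154 ≈ -2.1696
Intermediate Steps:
E(D, d) = (-157 + D)*(-33 + d) (E(D, d) = (-33 + d)*(-157 + D) = (-157 + D)*(-33 + d))
E(-146, -314)/(-48462) = (5181 - 157*(-314) - 33*(-146) - 146*(-314))/(-48462) = (5181 + 49298 + 4818 + 45844)*(-1/48462) = 105141*(-1/48462) = -35047/16154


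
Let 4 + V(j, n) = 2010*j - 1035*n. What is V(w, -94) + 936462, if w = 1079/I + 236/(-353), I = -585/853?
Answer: -2255618246/1059 ≈ -2.1300e+6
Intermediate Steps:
I = -585/853 (I = -585*1/853 = -585/853 ≈ -0.68581)
w = -25002667/15885 (w = 1079/(-585/853) + 236/(-353) = 1079*(-853/585) + 236*(-1/353) = -70799/45 - 236/353 = -25002667/15885 ≈ -1574.0)
V(j, n) = -4 - 1035*n + 2010*j (V(j, n) = -4 + (2010*j - 1035*n) = -4 + (-1035*n + 2010*j) = -4 - 1035*n + 2010*j)
V(w, -94) + 936462 = (-4 - 1035*(-94) + 2010*(-25002667/15885)) + 936462 = (-4 + 97290 - 3350357378/1059) + 936462 = -3247331504/1059 + 936462 = -2255618246/1059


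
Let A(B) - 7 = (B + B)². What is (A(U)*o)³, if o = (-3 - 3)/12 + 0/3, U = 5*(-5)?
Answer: -15756617843/8 ≈ -1.9696e+9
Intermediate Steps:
U = -25
A(B) = 7 + 4*B² (A(B) = 7 + (B + B)² = 7 + (2*B)² = 7 + 4*B²)
o = -½ (o = -6*1/12 + 0*(⅓) = -½ + 0 = -½ ≈ -0.50000)
(A(U)*o)³ = ((7 + 4*(-25)²)*(-½))³ = ((7 + 4*625)*(-½))³ = ((7 + 2500)*(-½))³ = (2507*(-½))³ = (-2507/2)³ = -15756617843/8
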